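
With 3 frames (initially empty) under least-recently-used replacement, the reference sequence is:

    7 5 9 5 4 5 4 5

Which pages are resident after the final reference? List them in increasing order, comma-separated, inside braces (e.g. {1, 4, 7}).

{4, 5, 9}

7 → miss, frames {7}
5 → miss, frames {7,5}
9 → miss, frames {7,5,9}
5 → hit
4 → miss, evict 7, frames {9,5,4}
5 → hit
4 → hit
5 → hit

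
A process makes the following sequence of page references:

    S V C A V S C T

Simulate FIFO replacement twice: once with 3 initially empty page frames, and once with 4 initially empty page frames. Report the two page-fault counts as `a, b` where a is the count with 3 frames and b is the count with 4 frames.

3 frames: F F F F . F . F → 6 faults.
4 frames: F F F F . . . F → 5 faults.
5 < 6: adding a frame reduced faults, as is typical.

6, 5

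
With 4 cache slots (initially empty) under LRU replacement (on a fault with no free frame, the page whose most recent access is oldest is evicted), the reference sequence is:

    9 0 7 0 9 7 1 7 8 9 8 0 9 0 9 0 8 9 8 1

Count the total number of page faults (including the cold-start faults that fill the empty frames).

9 -> miss, frames {9}
0 -> miss, frames {9,0}
7 -> miss, frames {9,0,7}
0 -> hit
9 -> hit
7 -> hit
1 -> miss, frames {0,9,7,1}
7 -> hit
8 -> miss, evict 0, frames {9,1,7,8}
9 -> hit
8 -> hit
0 -> miss, evict 1, frames {7,9,8,0}
9 -> hit
0 -> hit
9 -> hit
0 -> hit
8 -> hit
9 -> hit
8 -> hit
1 -> miss, evict 7, frames {0,9,8,1}
Page faults: 7.

7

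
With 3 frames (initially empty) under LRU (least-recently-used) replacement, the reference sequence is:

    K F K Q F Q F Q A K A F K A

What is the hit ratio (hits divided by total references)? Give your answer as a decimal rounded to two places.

K: miss, frames [K]
F: miss, frames [K, F]
K: hit
Q: miss, frames [F, K, Q]
F: hit
Q: hit
F: hit
Q: hit
A: miss, evict K, frames [F, Q, A]
K: miss, evict F, frames [Q, A, K]
A: hit
F: miss, evict Q, frames [K, A, F]
K: hit
A: hit
Hits: 8 of 14 references → 8/14 = 0.5714.

0.57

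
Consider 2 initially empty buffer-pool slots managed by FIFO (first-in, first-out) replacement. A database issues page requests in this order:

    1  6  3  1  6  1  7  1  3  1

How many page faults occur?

8

1 → fault, frames (1)
6 → fault, frames (1 6)
3 → fault, evict 1, frames (6 3)
1 → fault, evict 6, frames (3 1)
6 → fault, evict 3, frames (1 6)
1 → hit
7 → fault, evict 1, frames (6 7)
1 → fault, evict 6, frames (7 1)
3 → fault, evict 7, frames (1 3)
1 → hit
Page faults: 8.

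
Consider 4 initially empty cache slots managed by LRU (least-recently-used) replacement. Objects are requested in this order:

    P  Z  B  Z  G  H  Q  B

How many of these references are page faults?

P → miss, frames (P)
Z → miss, frames (P Z)
B → miss, frames (P Z B)
Z → hit
G → miss, frames (P B Z G)
H → miss, evict P, frames (B Z G H)
Q → miss, evict B, frames (Z G H Q)
B → miss, evict Z, frames (G H Q B)
Page faults: 7.

7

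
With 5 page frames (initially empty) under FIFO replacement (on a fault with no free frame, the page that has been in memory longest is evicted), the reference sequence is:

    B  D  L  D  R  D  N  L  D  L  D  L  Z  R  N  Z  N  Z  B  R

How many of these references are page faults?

B: miss, frames {B}
D: miss, frames {B,D}
L: miss, frames {B,D,L}
D: hit
R: miss, frames {B,D,L,R}
D: hit
N: miss, frames {B,D,L,R,N}
L: hit
D: hit
L: hit
D: hit
L: hit
Z: miss, evict B, frames {D,L,R,N,Z}
R: hit
N: hit
Z: hit
N: hit
Z: hit
B: miss, evict D, frames {L,R,N,Z,B}
R: hit
Page faults: 7.

7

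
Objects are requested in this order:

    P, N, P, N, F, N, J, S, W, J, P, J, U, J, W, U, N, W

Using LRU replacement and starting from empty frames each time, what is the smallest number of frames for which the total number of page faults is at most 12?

3

f=1: 18 faults
f=2: 13 faults
f=3: 10 faults
f=4: 9 faults
f=5: 9 faults
f=6: 7 faults
f=7: 7 faults
Smallest f with faults ≤ 12 is 3.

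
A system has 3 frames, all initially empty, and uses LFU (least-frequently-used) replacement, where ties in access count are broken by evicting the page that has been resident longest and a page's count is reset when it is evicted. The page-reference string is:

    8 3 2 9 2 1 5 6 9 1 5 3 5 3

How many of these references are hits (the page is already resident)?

3

8 -> fault, frames [8]
3 -> fault, frames [8, 3]
2 -> fault, frames [8, 3, 2]
9 -> fault, evict 8, frames [3, 2, 9]
2 -> hit
1 -> fault, evict 3, frames [2, 9, 1]
5 -> fault, evict 9, frames [2, 1, 5]
6 -> fault, evict 1, frames [2, 5, 6]
9 -> fault, evict 5, frames [2, 6, 9]
1 -> fault, evict 6, frames [2, 9, 1]
5 -> fault, evict 9, frames [2, 1, 5]
3 -> fault, evict 1, frames [2, 5, 3]
5 -> hit
3 -> hit
Hits: 3.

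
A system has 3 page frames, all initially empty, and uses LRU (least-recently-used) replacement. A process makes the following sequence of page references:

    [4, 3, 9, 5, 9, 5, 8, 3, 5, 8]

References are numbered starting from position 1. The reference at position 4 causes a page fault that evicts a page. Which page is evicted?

pos 1: 4 -> fault, frames {4}
pos 2: 3 -> fault, frames {4,3}
pos 3: 9 -> fault, frames {4,3,9}
pos 4: 5 -> fault, evict 4, frames {3,9,5}
At position 4, page 4 is evicted.

4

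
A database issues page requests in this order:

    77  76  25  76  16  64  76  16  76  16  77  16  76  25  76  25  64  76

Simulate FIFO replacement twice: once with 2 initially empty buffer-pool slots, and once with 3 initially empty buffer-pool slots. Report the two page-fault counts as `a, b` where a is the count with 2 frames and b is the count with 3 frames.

12, 11

2 frames: F F F . F F F F . . F . F F . . F F → 12 faults.
3 frames: F F F . F F F . . . F F . F F . F . → 11 faults.
11 < 12: adding a frame reduced faults, as is typical.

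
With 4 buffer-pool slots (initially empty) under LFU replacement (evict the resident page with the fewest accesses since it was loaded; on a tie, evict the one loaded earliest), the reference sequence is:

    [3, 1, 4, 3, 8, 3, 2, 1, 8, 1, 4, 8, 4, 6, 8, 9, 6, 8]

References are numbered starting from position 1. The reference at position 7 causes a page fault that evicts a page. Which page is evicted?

pos 1: 3 -> fault, frames (3)
pos 2: 1 -> fault, frames (3 1)
pos 3: 4 -> fault, frames (3 1 4)
pos 4: 3 -> hit
pos 5: 8 -> fault, frames (3 1 4 8)
pos 6: 3 -> hit
pos 7: 2 -> fault, evict 1, frames (3 4 8 2)
At position 7, page 1 is evicted.

1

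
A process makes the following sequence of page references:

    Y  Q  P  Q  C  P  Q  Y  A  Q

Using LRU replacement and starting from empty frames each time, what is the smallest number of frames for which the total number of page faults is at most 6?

3

f=1: 10 faults
f=2: 9 faults
f=3: 6 faults
f=4: 5 faults
f=5: 5 faults
Smallest f with faults ≤ 6 is 3.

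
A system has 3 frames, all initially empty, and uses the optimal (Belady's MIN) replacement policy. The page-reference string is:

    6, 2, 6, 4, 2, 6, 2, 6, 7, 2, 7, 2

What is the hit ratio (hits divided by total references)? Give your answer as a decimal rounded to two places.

6 → miss, frames {6}
2 → miss, frames {6,2}
6 → hit
4 → miss, frames {6,2,4}
2 → hit
6 → hit
2 → hit
6 → hit
7 → miss, evict 4, frames {6,2,7}
2 → hit
7 → hit
2 → hit
Hits: 8 of 12 references → 8/12 = 0.6667.

0.67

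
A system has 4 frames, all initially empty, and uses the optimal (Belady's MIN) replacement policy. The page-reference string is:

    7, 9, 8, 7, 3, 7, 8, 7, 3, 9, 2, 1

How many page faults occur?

7 -> miss, frames {7}
9 -> miss, frames {7,9}
8 -> miss, frames {7,9,8}
7 -> hit
3 -> miss, frames {7,9,8,3}
7 -> hit
8 -> hit
7 -> hit
3 -> hit
9 -> hit
2 -> miss, evict 3, frames {7,9,8,2}
1 -> miss, evict 2, frames {7,9,8,1}
Page faults: 6.

6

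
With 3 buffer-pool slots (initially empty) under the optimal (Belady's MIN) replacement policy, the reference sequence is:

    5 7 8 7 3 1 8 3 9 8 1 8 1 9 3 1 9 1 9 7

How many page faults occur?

8

5: miss, frames {5}
7: miss, frames {5,7}
8: miss, frames {5,7,8}
7: hit
3: miss, evict 5, frames {7,8,3}
1: miss, evict 7, frames {8,3,1}
8: hit
3: hit
9: miss, evict 3, frames {8,1,9}
8: hit
1: hit
8: hit
1: hit
9: hit
3: miss, evict 8, frames {1,9,3}
1: hit
9: hit
1: hit
9: hit
7: miss, evict 3, frames {1,9,7}
Page faults: 8.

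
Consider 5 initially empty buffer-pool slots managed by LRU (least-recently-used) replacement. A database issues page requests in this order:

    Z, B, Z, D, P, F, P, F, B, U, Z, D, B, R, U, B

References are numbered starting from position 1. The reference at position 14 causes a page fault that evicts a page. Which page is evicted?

pos 1: Z: fault, frames {Z}
pos 2: B: fault, frames {Z,B}
pos 3: Z: hit
pos 4: D: fault, frames {B,Z,D}
pos 5: P: fault, frames {B,Z,D,P}
pos 6: F: fault, frames {B,Z,D,P,F}
pos 7: P: hit
pos 8: F: hit
pos 9: B: hit
pos 10: U: fault, evict Z, frames {D,P,F,B,U}
pos 11: Z: fault, evict D, frames {P,F,B,U,Z}
pos 12: D: fault, evict P, frames {F,B,U,Z,D}
pos 13: B: hit
pos 14: R: fault, evict F, frames {U,Z,D,B,R}
At position 14, page F is evicted.

F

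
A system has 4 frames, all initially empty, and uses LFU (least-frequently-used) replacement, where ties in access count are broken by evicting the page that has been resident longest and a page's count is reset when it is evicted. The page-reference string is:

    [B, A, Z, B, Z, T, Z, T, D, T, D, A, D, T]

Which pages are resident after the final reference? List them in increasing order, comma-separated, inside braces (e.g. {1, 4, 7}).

{A, D, T, Z}

B -> miss, frames {B}
A -> miss, frames {B,A}
Z -> miss, frames {B,A,Z}
B -> hit
Z -> hit
T -> miss, frames {B,A,Z,T}
Z -> hit
T -> hit
D -> miss, evict A, frames {B,Z,T,D}
T -> hit
D -> hit
A -> miss, evict B, frames {Z,T,D,A}
D -> hit
T -> hit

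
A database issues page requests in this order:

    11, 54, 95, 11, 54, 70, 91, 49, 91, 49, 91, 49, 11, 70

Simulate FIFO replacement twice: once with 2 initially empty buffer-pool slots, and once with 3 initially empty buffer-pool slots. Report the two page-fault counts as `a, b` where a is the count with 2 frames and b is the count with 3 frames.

10, 8

2 frames: F F F F F F F F . . . . F F → 10 faults.
3 frames: F F F . . F F F . . . . F F → 8 faults.
8 < 10: adding a frame reduced faults, as is typical.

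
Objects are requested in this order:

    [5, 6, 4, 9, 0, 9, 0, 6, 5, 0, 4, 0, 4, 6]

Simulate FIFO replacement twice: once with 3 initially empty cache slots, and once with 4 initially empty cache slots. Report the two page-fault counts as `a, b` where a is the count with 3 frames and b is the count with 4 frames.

10, 7

3 frames: F F F F F . . F F . F F . F → 10 faults.
4 frames: F F F F F . . . F . . . . F → 7 faults.
7 < 10: adding a frame reduced faults, as is typical.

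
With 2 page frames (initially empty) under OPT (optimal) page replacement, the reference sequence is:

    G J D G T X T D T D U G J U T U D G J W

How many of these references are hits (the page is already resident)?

G -> miss, frames [G]
J -> miss, frames [G, J]
D -> miss, evict J, frames [G, D]
G -> hit
T -> miss, evict G, frames [D, T]
X -> miss, evict D, frames [T, X]
T -> hit
D -> miss, evict X, frames [T, D]
T -> hit
D -> hit
U -> miss, evict D, frames [T, U]
G -> miss, evict T, frames [U, G]
J -> miss, evict G, frames [U, J]
U -> hit
T -> miss, evict J, frames [U, T]
U -> hit
D -> miss, evict T, frames [U, D]
G -> miss, evict D, frames [U, G]
J -> miss, evict G, frames [U, J]
W -> miss, evict J, frames [U, W]
Hits: 6.

6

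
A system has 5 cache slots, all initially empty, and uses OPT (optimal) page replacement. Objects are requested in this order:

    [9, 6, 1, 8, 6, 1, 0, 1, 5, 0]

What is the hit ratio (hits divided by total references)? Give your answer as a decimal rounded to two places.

9: fault, frames [9]
6: fault, frames [9, 6]
1: fault, frames [9, 6, 1]
8: fault, frames [9, 6, 1, 8]
6: hit
1: hit
0: fault, frames [9, 6, 1, 8, 0]
1: hit
5: fault, evict 8, frames [9, 6, 1, 0, 5]
0: hit
Hits: 4 of 10 references → 4/10 = 0.4000.

0.40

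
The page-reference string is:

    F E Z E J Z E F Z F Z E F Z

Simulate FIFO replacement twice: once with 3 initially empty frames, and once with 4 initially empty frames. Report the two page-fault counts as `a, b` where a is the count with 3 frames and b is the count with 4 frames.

7, 4

3 frames: F F F . F . . F . . . F . F → 7 faults.
4 frames: F F F . F . . . . . . . . . → 4 faults.
4 < 7: adding a frame reduced faults, as is typical.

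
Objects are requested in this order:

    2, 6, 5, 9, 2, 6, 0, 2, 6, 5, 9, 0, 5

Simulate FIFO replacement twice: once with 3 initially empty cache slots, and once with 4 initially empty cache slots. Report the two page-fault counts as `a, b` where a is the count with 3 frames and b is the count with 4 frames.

9, 10

3 frames: F F F F F F F . . F F . . → 9 faults.
4 frames: F F F F . . F F F F F F . → 10 faults.
10 > 9: adding a frame increased faults — Belady's anomaly.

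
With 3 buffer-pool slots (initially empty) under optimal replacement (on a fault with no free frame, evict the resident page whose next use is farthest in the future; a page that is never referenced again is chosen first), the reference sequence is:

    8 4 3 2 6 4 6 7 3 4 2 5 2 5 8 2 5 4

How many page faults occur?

10

8 → miss, frames [8]
4 → miss, frames [8, 4]
3 → miss, frames [8, 4, 3]
2 → miss, evict 8, frames [4, 3, 2]
6 → miss, evict 2, frames [4, 3, 6]
4 → hit
6 → hit
7 → miss, evict 6, frames [4, 3, 7]
3 → hit
4 → hit
2 → miss, evict 7, frames [4, 3, 2]
5 → miss, evict 3, frames [4, 2, 5]
2 → hit
5 → hit
8 → miss, evict 4, frames [2, 5, 8]
2 → hit
5 → hit
4 → miss, evict 8, frames [2, 5, 4]
Page faults: 10.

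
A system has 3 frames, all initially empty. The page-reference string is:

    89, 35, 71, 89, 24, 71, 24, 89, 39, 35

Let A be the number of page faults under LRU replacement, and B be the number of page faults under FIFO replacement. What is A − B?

Under LRU: F F F . F . . . F F → 6 faults.
Under FIFO: F F F . F . . F F F → 7 faults.
A − B = 6 − 7 = -1.

-1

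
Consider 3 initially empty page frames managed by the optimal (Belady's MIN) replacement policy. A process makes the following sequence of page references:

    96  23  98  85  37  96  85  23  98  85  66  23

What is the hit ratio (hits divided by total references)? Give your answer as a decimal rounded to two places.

96 -> fault, frames (96)
23 -> fault, frames (96 23)
98 -> fault, frames (96 23 98)
85 -> fault, evict 98, frames (96 23 85)
37 -> fault, evict 23, frames (96 85 37)
96 -> hit
85 -> hit
23 -> fault, evict 37, frames (96 85 23)
98 -> fault, evict 96, frames (85 23 98)
85 -> hit
66 -> fault, evict 98, frames (85 23 66)
23 -> hit
Hits: 4 of 12 references → 4/12 = 0.3333.

0.33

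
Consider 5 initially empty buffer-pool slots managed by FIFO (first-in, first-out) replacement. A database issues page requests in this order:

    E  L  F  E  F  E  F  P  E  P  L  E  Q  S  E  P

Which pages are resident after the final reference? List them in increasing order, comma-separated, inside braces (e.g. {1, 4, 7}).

E -> fault, frames [E]
L -> fault, frames [E, L]
F -> fault, frames [E, L, F]
E -> hit
F -> hit
E -> hit
F -> hit
P -> fault, frames [E, L, F, P]
E -> hit
P -> hit
L -> hit
E -> hit
Q -> fault, frames [E, L, F, P, Q]
S -> fault, evict E, frames [L, F, P, Q, S]
E -> fault, evict L, frames [F, P, Q, S, E]
P -> hit

{E, F, P, Q, S}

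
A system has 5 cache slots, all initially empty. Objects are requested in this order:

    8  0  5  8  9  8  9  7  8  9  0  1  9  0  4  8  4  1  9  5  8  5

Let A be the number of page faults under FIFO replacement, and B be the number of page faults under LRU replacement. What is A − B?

Under FIFO: F F F . F . . F . . . F . . F F . . . F . . → 9 faults.
Under LRU: F F F . F . . F . . . F . . F . . . . F . . → 8 faults.
A − B = 9 − 8 = 1.

1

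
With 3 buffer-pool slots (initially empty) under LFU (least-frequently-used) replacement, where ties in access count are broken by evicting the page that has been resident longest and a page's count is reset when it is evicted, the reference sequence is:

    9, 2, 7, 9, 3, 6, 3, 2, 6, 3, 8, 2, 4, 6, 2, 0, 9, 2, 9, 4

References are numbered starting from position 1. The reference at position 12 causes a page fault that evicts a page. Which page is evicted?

pos 1: 9 → fault, frames (9)
pos 2: 2 → fault, frames (9 2)
pos 3: 7 → fault, frames (9 2 7)
pos 4: 9 → hit
pos 5: 3 → fault, evict 2, frames (9 7 3)
pos 6: 6 → fault, evict 7, frames (9 3 6)
pos 7: 3 → hit
pos 8: 2 → fault, evict 6, frames (9 3 2)
pos 9: 6 → fault, evict 2, frames (9 3 6)
pos 10: 3 → hit
pos 11: 8 → fault, evict 6, frames (9 3 8)
pos 12: 2 → fault, evict 8, frames (9 3 2)
At position 12, page 8 is evicted.

8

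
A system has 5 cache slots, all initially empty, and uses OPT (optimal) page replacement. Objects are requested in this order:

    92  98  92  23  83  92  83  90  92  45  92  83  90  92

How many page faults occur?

6

92 -> miss, frames [92]
98 -> miss, frames [92, 98]
92 -> hit
23 -> miss, frames [92, 98, 23]
83 -> miss, frames [92, 98, 23, 83]
92 -> hit
83 -> hit
90 -> miss, frames [92, 98, 23, 83, 90]
92 -> hit
45 -> miss, evict 23, frames [92, 98, 83, 90, 45]
92 -> hit
83 -> hit
90 -> hit
92 -> hit
Page faults: 6.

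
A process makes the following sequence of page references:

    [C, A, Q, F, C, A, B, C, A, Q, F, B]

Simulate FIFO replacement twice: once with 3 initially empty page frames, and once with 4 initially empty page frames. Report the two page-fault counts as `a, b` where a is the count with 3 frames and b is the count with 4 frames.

3 frames: F F F F F F F . . F F . → 9 faults.
4 frames: F F F F . . F F F F F F → 10 faults.
10 > 9: adding a frame increased faults — Belady's anomaly.

9, 10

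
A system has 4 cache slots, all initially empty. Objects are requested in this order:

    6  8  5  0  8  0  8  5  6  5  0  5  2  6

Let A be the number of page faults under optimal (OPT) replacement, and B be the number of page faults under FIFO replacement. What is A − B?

Under OPT: F F F F . . . . . . . . F . → 5 faults.
Under FIFO: F F F F . . . . . . . . F F → 6 faults.
A − B = 5 − 6 = -1.

-1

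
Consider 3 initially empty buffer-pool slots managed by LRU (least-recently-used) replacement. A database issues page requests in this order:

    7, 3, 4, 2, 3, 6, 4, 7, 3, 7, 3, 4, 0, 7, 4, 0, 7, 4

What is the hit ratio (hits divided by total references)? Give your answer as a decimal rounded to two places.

7: miss, frames {7}
3: miss, frames {7,3}
4: miss, frames {7,3,4}
2: miss, evict 7, frames {3,4,2}
3: hit
6: miss, evict 4, frames {2,3,6}
4: miss, evict 2, frames {3,6,4}
7: miss, evict 3, frames {6,4,7}
3: miss, evict 6, frames {4,7,3}
7: hit
3: hit
4: hit
0: miss, evict 7, frames {3,4,0}
7: miss, evict 3, frames {4,0,7}
4: hit
0: hit
7: hit
4: hit
Hits: 8 of 18 references → 8/18 = 0.4444.

0.44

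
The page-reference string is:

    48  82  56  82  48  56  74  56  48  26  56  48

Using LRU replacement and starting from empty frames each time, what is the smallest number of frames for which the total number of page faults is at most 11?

f=1: 12 faults
f=2: 10 faults
f=3: 5 faults
f=4: 5 faults
f=5: 5 faults
Smallest f with faults ≤ 11 is 2.

2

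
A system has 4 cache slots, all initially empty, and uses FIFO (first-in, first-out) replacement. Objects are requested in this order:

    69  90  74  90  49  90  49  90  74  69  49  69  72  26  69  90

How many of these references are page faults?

8

69: fault, frames [69]
90: fault, frames [69, 90]
74: fault, frames [69, 90, 74]
90: hit
49: fault, frames [69, 90, 74, 49]
90: hit
49: hit
90: hit
74: hit
69: hit
49: hit
69: hit
72: fault, evict 69, frames [90, 74, 49, 72]
26: fault, evict 90, frames [74, 49, 72, 26]
69: fault, evict 74, frames [49, 72, 26, 69]
90: fault, evict 49, frames [72, 26, 69, 90]
Page faults: 8.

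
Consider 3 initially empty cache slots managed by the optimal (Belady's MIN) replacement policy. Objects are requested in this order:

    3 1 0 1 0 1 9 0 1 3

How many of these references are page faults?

3 → fault, frames [3]
1 → fault, frames [3, 1]
0 → fault, frames [3, 1, 0]
1 → hit
0 → hit
1 → hit
9 → fault, evict 3, frames [1, 0, 9]
0 → hit
1 → hit
3 → fault, evict 9, frames [1, 0, 3]
Page faults: 5.

5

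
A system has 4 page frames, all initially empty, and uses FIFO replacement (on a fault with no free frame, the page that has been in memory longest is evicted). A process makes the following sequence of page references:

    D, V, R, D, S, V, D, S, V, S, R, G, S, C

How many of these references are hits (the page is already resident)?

8

D → fault, frames {D}
V → fault, frames {D,V}
R → fault, frames {D,V,R}
D → hit
S → fault, frames {D,V,R,S}
V → hit
D → hit
S → hit
V → hit
S → hit
R → hit
G → fault, evict D, frames {V,R,S,G}
S → hit
C → fault, evict V, frames {R,S,G,C}
Hits: 8.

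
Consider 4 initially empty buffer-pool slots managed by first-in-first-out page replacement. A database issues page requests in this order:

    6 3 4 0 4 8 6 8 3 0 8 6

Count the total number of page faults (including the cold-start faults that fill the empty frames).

7

6: fault, frames (6)
3: fault, frames (6 3)
4: fault, frames (6 3 4)
0: fault, frames (6 3 4 0)
4: hit
8: fault, evict 6, frames (3 4 0 8)
6: fault, evict 3, frames (4 0 8 6)
8: hit
3: fault, evict 4, frames (0 8 6 3)
0: hit
8: hit
6: hit
Page faults: 7.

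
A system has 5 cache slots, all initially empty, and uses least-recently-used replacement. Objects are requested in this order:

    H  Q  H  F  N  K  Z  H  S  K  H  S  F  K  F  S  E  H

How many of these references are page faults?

H -> miss, frames [H]
Q -> miss, frames [H, Q]
H -> hit
F -> miss, frames [Q, H, F]
N -> miss, frames [Q, H, F, N]
K -> miss, frames [Q, H, F, N, K]
Z -> miss, evict Q, frames [H, F, N, K, Z]
H -> hit
S -> miss, evict F, frames [N, K, Z, H, S]
K -> hit
H -> hit
S -> hit
F -> miss, evict N, frames [Z, K, H, S, F]
K -> hit
F -> hit
S -> hit
E -> miss, evict Z, frames [H, K, F, S, E]
H -> hit
Page faults: 9.

9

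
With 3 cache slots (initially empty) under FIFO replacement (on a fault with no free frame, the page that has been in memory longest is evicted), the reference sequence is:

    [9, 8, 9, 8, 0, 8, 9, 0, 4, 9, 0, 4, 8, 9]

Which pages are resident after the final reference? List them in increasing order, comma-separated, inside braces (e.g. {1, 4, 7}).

{4, 8, 9}

9 -> fault, frames (9)
8 -> fault, frames (9 8)
9 -> hit
8 -> hit
0 -> fault, frames (9 8 0)
8 -> hit
9 -> hit
0 -> hit
4 -> fault, evict 9, frames (8 0 4)
9 -> fault, evict 8, frames (0 4 9)
0 -> hit
4 -> hit
8 -> fault, evict 0, frames (4 9 8)
9 -> hit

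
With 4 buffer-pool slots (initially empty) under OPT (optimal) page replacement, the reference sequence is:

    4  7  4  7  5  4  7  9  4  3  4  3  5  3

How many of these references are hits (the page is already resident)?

9

4 → fault, frames {4}
7 → fault, frames {4,7}
4 → hit
7 → hit
5 → fault, frames {4,7,5}
4 → hit
7 → hit
9 → fault, frames {4,7,5,9}
4 → hit
3 → fault, evict 9, frames {4,7,5,3}
4 → hit
3 → hit
5 → hit
3 → hit
Hits: 9.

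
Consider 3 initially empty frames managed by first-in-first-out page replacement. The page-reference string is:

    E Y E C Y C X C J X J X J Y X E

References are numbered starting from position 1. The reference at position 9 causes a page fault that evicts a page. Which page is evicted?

Y

pos 1: E → miss, frames [E]
pos 2: Y → miss, frames [E, Y]
pos 3: E → hit
pos 4: C → miss, frames [E, Y, C]
pos 5: Y → hit
pos 6: C → hit
pos 7: X → miss, evict E, frames [Y, C, X]
pos 8: C → hit
pos 9: J → miss, evict Y, frames [C, X, J]
At position 9, page Y is evicted.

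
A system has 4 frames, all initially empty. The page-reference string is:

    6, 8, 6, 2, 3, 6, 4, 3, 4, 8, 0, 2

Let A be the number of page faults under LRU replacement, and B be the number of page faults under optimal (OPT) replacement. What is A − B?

Under LRU: F F . F F . F . . F F F → 8 faults.
Under OPT: F F . F F . F . . . F . → 6 faults.
A − B = 8 − 6 = 2.

2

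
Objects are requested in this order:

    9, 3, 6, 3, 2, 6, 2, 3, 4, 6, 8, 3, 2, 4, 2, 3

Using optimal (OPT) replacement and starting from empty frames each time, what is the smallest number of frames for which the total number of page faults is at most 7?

3

f=1: 16 faults
f=2: 10 faults
f=3: 7 faults
f=4: 6 faults
f=5: 6 faults
f=6: 6 faults
Smallest f with faults ≤ 7 is 3.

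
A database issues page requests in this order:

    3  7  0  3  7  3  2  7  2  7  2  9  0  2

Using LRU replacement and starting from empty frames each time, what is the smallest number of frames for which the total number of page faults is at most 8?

3

f=1: 14 faults
f=2: 10 faults
f=3: 6 faults
f=4: 6 faults
f=5: 5 faults
Smallest f with faults ≤ 8 is 3.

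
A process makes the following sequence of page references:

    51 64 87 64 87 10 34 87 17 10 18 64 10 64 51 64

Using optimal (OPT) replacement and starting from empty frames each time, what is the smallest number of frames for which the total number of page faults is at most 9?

3

f=1: 16 faults
f=2: 10 faults
f=3: 9 faults
f=4: 8 faults
f=5: 7 faults
f=6: 7 faults
f=7: 7 faults
Smallest f with faults ≤ 9 is 3.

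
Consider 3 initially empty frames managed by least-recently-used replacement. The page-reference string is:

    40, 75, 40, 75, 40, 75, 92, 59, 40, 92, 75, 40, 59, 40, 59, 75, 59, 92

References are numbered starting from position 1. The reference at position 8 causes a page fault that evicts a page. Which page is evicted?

pos 1: 40: fault, frames {40}
pos 2: 75: fault, frames {40,75}
pos 3: 40: hit
pos 4: 75: hit
pos 5: 40: hit
pos 6: 75: hit
pos 7: 92: fault, frames {40,75,92}
pos 8: 59: fault, evict 40, frames {75,92,59}
At position 8, page 40 is evicted.

40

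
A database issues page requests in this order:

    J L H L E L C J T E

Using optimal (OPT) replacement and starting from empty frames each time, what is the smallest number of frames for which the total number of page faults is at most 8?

f=1: 10 faults
f=2: 7 faults
f=3: 6 faults
f=4: 6 faults
f=5: 6 faults
f=6: 6 faults
Smallest f with faults ≤ 8 is 2.

2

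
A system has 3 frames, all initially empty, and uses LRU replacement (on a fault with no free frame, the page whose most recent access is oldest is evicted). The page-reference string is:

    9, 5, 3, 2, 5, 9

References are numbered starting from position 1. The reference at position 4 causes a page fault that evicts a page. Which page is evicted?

9

pos 1: 9 → fault, frames [9]
pos 2: 5 → fault, frames [9, 5]
pos 3: 3 → fault, frames [9, 5, 3]
pos 4: 2 → fault, evict 9, frames [5, 3, 2]
At position 4, page 9 is evicted.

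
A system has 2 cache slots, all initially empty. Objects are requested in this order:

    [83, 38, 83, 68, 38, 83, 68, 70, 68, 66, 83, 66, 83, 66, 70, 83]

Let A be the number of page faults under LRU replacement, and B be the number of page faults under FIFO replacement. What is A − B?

Under LRU: F F . F F F F F . F F . . . F F → 11 faults.
Under FIFO: F F . F . F . F F F F . . . F . → 9 faults.
A − B = 11 − 9 = 2.

2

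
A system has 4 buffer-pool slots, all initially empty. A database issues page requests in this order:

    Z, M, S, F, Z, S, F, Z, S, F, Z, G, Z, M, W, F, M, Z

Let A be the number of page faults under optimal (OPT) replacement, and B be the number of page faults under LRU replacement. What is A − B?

Under OPT: F F F F . . . . . . . F . . F . . . → 6 faults.
Under LRU: F F F F . . . . . . . F . F F F . . → 8 faults.
A − B = 6 − 8 = -2.

-2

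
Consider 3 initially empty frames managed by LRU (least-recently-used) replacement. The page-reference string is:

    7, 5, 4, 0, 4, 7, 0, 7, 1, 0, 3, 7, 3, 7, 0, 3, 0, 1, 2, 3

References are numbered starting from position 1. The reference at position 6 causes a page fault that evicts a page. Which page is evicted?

pos 1: 7: miss, frames {7}
pos 2: 5: miss, frames {7,5}
pos 3: 4: miss, frames {7,5,4}
pos 4: 0: miss, evict 7, frames {5,4,0}
pos 5: 4: hit
pos 6: 7: miss, evict 5, frames {0,4,7}
At position 6, page 5 is evicted.

5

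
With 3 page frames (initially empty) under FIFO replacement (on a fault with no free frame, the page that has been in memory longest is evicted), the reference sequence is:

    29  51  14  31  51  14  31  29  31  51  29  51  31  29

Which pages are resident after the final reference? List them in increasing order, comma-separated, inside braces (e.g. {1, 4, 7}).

29 -> miss, frames [29]
51 -> miss, frames [29, 51]
14 -> miss, frames [29, 51, 14]
31 -> miss, evict 29, frames [51, 14, 31]
51 -> hit
14 -> hit
31 -> hit
29 -> miss, evict 51, frames [14, 31, 29]
31 -> hit
51 -> miss, evict 14, frames [31, 29, 51]
29 -> hit
51 -> hit
31 -> hit
29 -> hit

{29, 31, 51}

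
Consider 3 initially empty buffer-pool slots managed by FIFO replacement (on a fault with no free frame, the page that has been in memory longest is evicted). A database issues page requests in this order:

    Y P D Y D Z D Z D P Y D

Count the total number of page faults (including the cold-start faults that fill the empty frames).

Y -> miss, frames [Y]
P -> miss, frames [Y, P]
D -> miss, frames [Y, P, D]
Y -> hit
D -> hit
Z -> miss, evict Y, frames [P, D, Z]
D -> hit
Z -> hit
D -> hit
P -> hit
Y -> miss, evict P, frames [D, Z, Y]
D -> hit
Page faults: 5.

5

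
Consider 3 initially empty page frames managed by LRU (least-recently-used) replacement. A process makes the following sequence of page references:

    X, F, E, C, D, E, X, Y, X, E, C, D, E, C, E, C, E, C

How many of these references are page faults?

X -> miss, frames {X}
F -> miss, frames {X,F}
E -> miss, frames {X,F,E}
C -> miss, evict X, frames {F,E,C}
D -> miss, evict F, frames {E,C,D}
E -> hit
X -> miss, evict C, frames {D,E,X}
Y -> miss, evict D, frames {E,X,Y}
X -> hit
E -> hit
C -> miss, evict Y, frames {X,E,C}
D -> miss, evict X, frames {E,C,D}
E -> hit
C -> hit
E -> hit
C -> hit
E -> hit
C -> hit
Page faults: 9.

9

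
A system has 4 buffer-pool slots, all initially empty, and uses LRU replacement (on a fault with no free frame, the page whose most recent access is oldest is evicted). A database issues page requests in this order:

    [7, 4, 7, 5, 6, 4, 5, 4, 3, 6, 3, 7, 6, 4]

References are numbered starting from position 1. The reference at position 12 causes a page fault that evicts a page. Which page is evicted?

pos 1: 7: fault, frames (7)
pos 2: 4: fault, frames (7 4)
pos 3: 7: hit
pos 4: 5: fault, frames (4 7 5)
pos 5: 6: fault, frames (4 7 5 6)
pos 6: 4: hit
pos 7: 5: hit
pos 8: 4: hit
pos 9: 3: fault, evict 7, frames (6 5 4 3)
pos 10: 6: hit
pos 11: 3: hit
pos 12: 7: fault, evict 5, frames (4 6 3 7)
At position 12, page 5 is evicted.

5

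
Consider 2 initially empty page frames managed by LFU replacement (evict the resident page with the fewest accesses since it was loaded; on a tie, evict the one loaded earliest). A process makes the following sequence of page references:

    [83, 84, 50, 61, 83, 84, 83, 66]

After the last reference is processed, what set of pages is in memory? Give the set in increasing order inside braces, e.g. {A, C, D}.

{66, 83}

83 -> miss, frames {83}
84 -> miss, frames {83,84}
50 -> miss, evict 83, frames {84,50}
61 -> miss, evict 84, frames {50,61}
83 -> miss, evict 50, frames {61,83}
84 -> miss, evict 61, frames {83,84}
83 -> hit
66 -> miss, evict 84, frames {83,66}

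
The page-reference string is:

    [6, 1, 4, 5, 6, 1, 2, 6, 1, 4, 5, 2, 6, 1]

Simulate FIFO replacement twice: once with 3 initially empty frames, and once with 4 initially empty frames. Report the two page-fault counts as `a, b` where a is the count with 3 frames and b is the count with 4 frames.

11, 12

3 frames: F F F F F F F . . F F . F F → 11 faults.
4 frames: F F F F . . F F F F F F F F → 12 faults.
12 > 11: adding a frame increased faults — Belady's anomaly.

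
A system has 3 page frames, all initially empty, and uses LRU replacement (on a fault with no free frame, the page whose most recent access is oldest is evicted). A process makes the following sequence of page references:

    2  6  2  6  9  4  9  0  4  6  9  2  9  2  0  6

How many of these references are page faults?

10

2: fault, frames (2)
6: fault, frames (2 6)
2: hit
6: hit
9: fault, frames (2 6 9)
4: fault, evict 2, frames (6 9 4)
9: hit
0: fault, evict 6, frames (4 9 0)
4: hit
6: fault, evict 9, frames (0 4 6)
9: fault, evict 0, frames (4 6 9)
2: fault, evict 4, frames (6 9 2)
9: hit
2: hit
0: fault, evict 6, frames (9 2 0)
6: fault, evict 9, frames (2 0 6)
Page faults: 10.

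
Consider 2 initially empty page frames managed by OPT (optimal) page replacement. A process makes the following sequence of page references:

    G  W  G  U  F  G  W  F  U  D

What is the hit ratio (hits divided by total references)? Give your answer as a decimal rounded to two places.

G: fault, frames {G}
W: fault, frames {G,W}
G: hit
U: fault, evict W, frames {G,U}
F: fault, evict U, frames {G,F}
G: hit
W: fault, evict G, frames {F,W}
F: hit
U: fault, evict W, frames {F,U}
D: fault, evict U, frames {F,D}
Hits: 3 of 10 references → 3/10 = 0.3000.

0.30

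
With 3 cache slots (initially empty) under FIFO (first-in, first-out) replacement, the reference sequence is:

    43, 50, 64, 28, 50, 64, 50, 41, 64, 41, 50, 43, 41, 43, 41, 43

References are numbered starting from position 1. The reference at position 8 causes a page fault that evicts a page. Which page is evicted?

50

pos 1: 43 → fault, frames (43)
pos 2: 50 → fault, frames (43 50)
pos 3: 64 → fault, frames (43 50 64)
pos 4: 28 → fault, evict 43, frames (50 64 28)
pos 5: 50 → hit
pos 6: 64 → hit
pos 7: 50 → hit
pos 8: 41 → fault, evict 50, frames (64 28 41)
At position 8, page 50 is evicted.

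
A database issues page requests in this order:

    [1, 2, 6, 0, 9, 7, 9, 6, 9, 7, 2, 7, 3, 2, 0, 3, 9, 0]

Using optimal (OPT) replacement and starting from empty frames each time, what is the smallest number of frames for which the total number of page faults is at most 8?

4

f=1: 18 faults
f=2: 12 faults
f=3: 9 faults
f=4: 8 faults
f=5: 7 faults
f=6: 7 faults
f=7: 7 faults
Smallest f with faults ≤ 8 is 4.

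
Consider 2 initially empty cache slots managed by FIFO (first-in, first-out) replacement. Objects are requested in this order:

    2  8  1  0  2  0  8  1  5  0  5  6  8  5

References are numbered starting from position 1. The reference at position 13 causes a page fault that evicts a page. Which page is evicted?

pos 1: 2: miss, frames [2]
pos 2: 8: miss, frames [2, 8]
pos 3: 1: miss, evict 2, frames [8, 1]
pos 4: 0: miss, evict 8, frames [1, 0]
pos 5: 2: miss, evict 1, frames [0, 2]
pos 6: 0: hit
pos 7: 8: miss, evict 0, frames [2, 8]
pos 8: 1: miss, evict 2, frames [8, 1]
pos 9: 5: miss, evict 8, frames [1, 5]
pos 10: 0: miss, evict 1, frames [5, 0]
pos 11: 5: hit
pos 12: 6: miss, evict 5, frames [0, 6]
pos 13: 8: miss, evict 0, frames [6, 8]
At position 13, page 0 is evicted.

0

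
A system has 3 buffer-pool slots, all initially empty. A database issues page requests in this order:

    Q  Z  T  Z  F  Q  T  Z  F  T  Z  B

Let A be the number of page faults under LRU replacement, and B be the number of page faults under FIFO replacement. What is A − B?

1

Under LRU: F F F . F F F F F . . F → 9 faults.
Under FIFO: F F F . F F . F . F . F → 8 faults.
A − B = 9 − 8 = 1.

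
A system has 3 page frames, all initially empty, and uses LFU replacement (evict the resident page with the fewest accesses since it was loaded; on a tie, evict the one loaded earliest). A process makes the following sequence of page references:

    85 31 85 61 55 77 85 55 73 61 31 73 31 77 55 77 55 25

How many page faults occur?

12

85: miss, frames [85]
31: miss, frames [85, 31]
85: hit
61: miss, frames [85, 31, 61]
55: miss, evict 31, frames [85, 61, 55]
77: miss, evict 61, frames [85, 55, 77]
85: hit
55: hit
73: miss, evict 77, frames [85, 55, 73]
61: miss, evict 73, frames [85, 55, 61]
31: miss, evict 61, frames [85, 55, 31]
73: miss, evict 31, frames [85, 55, 73]
31: miss, evict 73, frames [85, 55, 31]
77: miss, evict 31, frames [85, 55, 77]
55: hit
77: hit
55: hit
25: miss, evict 77, frames [85, 55, 25]
Page faults: 12.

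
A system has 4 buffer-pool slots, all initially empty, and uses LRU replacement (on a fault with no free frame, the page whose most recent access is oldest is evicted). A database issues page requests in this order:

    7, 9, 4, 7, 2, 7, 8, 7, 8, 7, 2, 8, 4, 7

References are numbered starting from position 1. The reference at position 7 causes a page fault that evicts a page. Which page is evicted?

9

pos 1: 7 → miss, frames {7}
pos 2: 9 → miss, frames {7,9}
pos 3: 4 → miss, frames {7,9,4}
pos 4: 7 → hit
pos 5: 2 → miss, frames {9,4,7,2}
pos 6: 7 → hit
pos 7: 8 → miss, evict 9, frames {4,2,7,8}
At position 7, page 9 is evicted.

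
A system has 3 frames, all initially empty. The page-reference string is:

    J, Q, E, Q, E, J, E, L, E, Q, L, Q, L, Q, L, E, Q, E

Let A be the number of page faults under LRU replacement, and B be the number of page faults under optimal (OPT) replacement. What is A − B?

1

Under LRU: F F F . . . . F . F . . . . . . . . → 5 faults.
Under OPT: F F F . . . . F . . . . . . . . . . → 4 faults.
A − B = 5 − 4 = 1.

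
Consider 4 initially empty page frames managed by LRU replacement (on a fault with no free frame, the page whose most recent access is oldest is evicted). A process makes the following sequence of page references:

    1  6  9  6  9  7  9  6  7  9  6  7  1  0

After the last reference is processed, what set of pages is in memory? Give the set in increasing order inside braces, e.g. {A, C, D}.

1: miss, frames {1}
6: miss, frames {1,6}
9: miss, frames {1,6,9}
6: hit
9: hit
7: miss, frames {1,6,9,7}
9: hit
6: hit
7: hit
9: hit
6: hit
7: hit
1: hit
0: miss, evict 9, frames {6,7,1,0}

{0, 1, 6, 7}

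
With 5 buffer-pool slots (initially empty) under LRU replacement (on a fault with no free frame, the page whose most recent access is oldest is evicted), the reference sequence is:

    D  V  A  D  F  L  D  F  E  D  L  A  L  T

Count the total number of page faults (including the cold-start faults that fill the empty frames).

7

D: miss, frames {D}
V: miss, frames {D,V}
A: miss, frames {D,V,A}
D: hit
F: miss, frames {V,A,D,F}
L: miss, frames {V,A,D,F,L}
D: hit
F: hit
E: miss, evict V, frames {A,L,D,F,E}
D: hit
L: hit
A: hit
L: hit
T: miss, evict F, frames {E,D,A,L,T}
Page faults: 7.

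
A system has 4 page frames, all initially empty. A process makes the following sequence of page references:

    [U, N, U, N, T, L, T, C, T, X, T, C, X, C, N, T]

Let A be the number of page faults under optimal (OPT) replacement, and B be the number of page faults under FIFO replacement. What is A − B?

-2

Under OPT: F F . . F F . F . F . . . . . . → 6 faults.
Under FIFO: F F . . F F . F . F . . . . F F → 8 faults.
A − B = 6 − 8 = -2.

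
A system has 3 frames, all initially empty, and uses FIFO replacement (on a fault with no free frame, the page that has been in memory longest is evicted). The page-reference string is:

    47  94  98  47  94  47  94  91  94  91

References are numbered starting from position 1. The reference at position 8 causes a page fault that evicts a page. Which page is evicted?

pos 1: 47 -> fault, frames {47}
pos 2: 94 -> fault, frames {47,94}
pos 3: 98 -> fault, frames {47,94,98}
pos 4: 47 -> hit
pos 5: 94 -> hit
pos 6: 47 -> hit
pos 7: 94 -> hit
pos 8: 91 -> fault, evict 47, frames {94,98,91}
At position 8, page 47 is evicted.

47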